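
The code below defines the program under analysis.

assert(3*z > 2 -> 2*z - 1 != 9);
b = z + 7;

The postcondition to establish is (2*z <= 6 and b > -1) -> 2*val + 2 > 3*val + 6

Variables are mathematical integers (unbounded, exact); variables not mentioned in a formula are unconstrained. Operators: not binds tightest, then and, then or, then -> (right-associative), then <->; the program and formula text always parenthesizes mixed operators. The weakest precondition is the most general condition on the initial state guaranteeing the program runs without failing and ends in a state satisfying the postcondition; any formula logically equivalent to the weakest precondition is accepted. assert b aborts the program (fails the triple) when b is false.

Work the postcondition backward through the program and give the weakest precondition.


Working backward. After the program, the postcondition (2*z <= 6 and b > -1) -> 2*val + 2 > 3*val + 6 must hold; in canonical form it is (2*z <= 6 and b > -1) -> val < -4.
Before b := z + 7: (2*z <= 6 and z > -8) -> val < -4
Before assert 3*z > 2 -> 2*z - 1 != 9: (3*z > 2 -> 2*z != 10) and ((2*z <= 6 and z > -8) -> val < -4)
Answer: WP = (3*z > 2 -> 2*z != 10) and ((2*z <= 6 and z > -8) -> val < -4)


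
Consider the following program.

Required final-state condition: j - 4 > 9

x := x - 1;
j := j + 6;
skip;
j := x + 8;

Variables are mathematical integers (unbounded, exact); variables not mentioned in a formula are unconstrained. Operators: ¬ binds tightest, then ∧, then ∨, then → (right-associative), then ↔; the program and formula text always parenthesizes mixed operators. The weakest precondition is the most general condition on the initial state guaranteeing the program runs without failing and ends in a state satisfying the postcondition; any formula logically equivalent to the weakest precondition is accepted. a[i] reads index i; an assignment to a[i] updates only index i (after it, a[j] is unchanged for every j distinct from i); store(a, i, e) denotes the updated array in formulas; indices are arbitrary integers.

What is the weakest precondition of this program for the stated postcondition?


Working backward. After the program, the postcondition j - 4 > 9 must hold; in canonical form it is j > 13.
Before j := x + 8: x > 5
Before skip: x > 5
Before j := j + 6: x > 5
Before x := x - 1: x > 6
Answer: WP = x > 6


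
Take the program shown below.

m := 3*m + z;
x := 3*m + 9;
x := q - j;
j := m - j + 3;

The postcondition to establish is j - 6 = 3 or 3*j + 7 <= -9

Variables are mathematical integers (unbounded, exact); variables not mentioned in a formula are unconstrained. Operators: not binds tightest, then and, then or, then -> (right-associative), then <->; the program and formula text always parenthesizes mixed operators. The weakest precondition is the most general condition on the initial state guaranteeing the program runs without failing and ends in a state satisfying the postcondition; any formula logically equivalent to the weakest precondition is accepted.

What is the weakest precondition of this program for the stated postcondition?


Working backward. After the program, the postcondition j - 6 = 3 or 3*j + 7 <= -9 must hold; in canonical form it is j = 9 or 3*j <= -16.
Before j := m - j + 3: m = j + 6 or 3*m <= 3*j - 25
Before x := q - j: m = j + 6 or 3*m <= 3*j - 25
Before x := 3*m + 9: m = j + 6 or 3*m <= 3*j - 25
Before m := 3*m + z: 3*m + z = j + 6 or 9*m + 3*z <= 3*j - 25
Answer: WP = 3*m + z = j + 6 or 9*m + 3*z <= 3*j - 25


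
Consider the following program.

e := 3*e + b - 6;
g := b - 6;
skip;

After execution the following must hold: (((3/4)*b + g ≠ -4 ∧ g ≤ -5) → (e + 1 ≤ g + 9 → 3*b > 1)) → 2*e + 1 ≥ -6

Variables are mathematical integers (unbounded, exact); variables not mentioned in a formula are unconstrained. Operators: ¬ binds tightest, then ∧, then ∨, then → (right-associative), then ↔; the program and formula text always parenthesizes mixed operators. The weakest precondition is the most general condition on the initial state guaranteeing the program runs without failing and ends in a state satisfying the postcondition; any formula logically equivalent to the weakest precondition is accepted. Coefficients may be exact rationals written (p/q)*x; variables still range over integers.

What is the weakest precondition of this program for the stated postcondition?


Working backward. After the program, the postcondition (((3/4)*b + g ≠ -4 ∧ g ≤ -5) → (e + 1 ≤ g + 9 → 3*b > 1)) → 2*e + 1 ≥ -6 must hold; in canonical form it is (((3/4)*b + g ≠ -4 ∧ g ≤ -5) → (e ≤ g + 8 → 3*b > 1)) → 2*e ≥ -7.
Before skip: (((3/4)*b + g ≠ -4 ∧ g ≤ -5) → (e ≤ g + 8 → 3*b > 1)) → 2*e ≥ -7
Before g := b - 6: (((7/4)*b ≠ 2 ∧ b ≤ 1) → (e ≤ b + 2 → 3*b > 1)) → 2*e ≥ -7
Before e := 3*e + b - 6: (((7/4)*b ≠ 2 ∧ b ≤ 1) → (3*e ≤ 8 → 3*b > 1)) → 2*b + 6*e ≥ 5
Answer: WP = (((7/4)*b ≠ 2 ∧ b ≤ 1) → (3*e ≤ 8 → 3*b > 1)) → 2*b + 6*e ≥ 5


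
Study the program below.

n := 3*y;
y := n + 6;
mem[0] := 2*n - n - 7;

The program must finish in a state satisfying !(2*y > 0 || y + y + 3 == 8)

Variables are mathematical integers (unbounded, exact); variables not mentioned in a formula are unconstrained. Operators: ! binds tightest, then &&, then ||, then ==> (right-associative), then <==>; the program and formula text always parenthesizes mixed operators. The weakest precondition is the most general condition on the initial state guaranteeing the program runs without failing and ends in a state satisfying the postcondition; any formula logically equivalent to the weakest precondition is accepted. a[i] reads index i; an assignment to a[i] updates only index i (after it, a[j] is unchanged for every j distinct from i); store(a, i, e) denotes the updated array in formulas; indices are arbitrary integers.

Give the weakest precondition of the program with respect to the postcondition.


Working backward. After the program, the postcondition !(2*y > 0 || y + y + 3 == 8) must hold; in canonical form it is !(2*y > 0 || 2*y == 5).
Before mem[0] := 2*n - n - 7: !(2*y > 0 || 2*y == 5)
Before y := n + 6: !(2*n > -12 || 2*n == -7)
Before n := 3*y: !(6*y > -12 || 6*y == -7)
Answer: WP = !(6*y > -12 || 6*y == -7)


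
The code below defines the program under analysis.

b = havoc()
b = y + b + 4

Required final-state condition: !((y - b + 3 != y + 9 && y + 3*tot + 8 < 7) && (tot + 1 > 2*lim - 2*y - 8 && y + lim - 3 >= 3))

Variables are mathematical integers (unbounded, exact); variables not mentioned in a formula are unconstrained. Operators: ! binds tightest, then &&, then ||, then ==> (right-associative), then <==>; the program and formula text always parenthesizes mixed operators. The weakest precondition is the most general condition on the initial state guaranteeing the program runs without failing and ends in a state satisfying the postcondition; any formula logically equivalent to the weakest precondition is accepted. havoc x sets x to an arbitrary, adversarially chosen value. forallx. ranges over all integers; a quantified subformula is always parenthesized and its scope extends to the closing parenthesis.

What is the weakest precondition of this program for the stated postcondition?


Working backward. After the program, the postcondition !((y - b + 3 != y + 9 && y + 3*tot + 8 < 7) && (tot + 1 > 2*lim - 2*y - 8 && y + lim - 3 >= 3)) must hold; in canonical form it is !(b != -6 && 3*tot + y < -1 && tot + 2*y > 2*lim - 9 && lim + y >= 6).
Before b := y + b + 4: !(b + y != -10 && 3*tot + y < -1 && tot + 2*y > 2*lim - 9 && lim + y >= 6)
Before havoc b: forall b_1. (!(b_1 + y != -10 && 3*tot + y < -1 && tot + 2*y > 2*lim - 9 && lim + y >= 6))
Answer: WP = forall b_1. (!(b_1 + y != -10 && 3*tot + y < -1 && tot + 2*y > 2*lim - 9 && lim + y >= 6))


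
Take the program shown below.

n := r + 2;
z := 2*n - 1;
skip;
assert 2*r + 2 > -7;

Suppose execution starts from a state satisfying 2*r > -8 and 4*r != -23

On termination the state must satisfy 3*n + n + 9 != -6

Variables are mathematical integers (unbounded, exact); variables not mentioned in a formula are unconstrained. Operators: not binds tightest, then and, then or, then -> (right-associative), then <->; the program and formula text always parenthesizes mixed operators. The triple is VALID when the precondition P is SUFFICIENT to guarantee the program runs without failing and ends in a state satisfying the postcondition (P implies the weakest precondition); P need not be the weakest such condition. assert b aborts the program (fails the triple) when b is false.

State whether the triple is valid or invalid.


Working backward. After the program, the postcondition 3*n + n + 9 != -6 must hold; in canonical form it is 4*n != -15.
Before assert 2*r + 2 > -7: 2*r > -9 and 4*n != -15
Before skip: 2*r > -9 and 4*n != -15
Before z := 2*n - 1: 2*r > -9 and 4*n != -15
Before n := r + 2: 2*r > -9 and 4*r != -23
The weakest precondition is 2*r > -9 and 4*r != -23.
Check whether 2*r > -8 and 4*r != -23 implies it.
Every state satisfying the precondition satisfies the weakest precondition: the implication holds.
Answer: valid


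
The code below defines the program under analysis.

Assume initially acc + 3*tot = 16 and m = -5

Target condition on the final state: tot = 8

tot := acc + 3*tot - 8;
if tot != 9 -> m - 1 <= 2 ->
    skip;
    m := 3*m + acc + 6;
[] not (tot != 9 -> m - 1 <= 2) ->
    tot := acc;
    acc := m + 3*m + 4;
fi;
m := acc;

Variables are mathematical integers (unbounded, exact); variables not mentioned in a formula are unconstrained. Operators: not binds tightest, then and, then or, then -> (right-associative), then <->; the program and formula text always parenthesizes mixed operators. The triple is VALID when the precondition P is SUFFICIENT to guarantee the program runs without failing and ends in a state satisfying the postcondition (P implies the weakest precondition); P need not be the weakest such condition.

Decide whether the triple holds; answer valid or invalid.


Working backward. After the program, tot = 8 must hold.
Before m := acc: tot = 8
Then branch requires tot = 8; else branch requires acc = 8.
Before the if: ((tot != 9 -> m <= 3) -> tot = 8) and ((not (tot != 9 -> m <= 3)) -> acc = 8)
Before tot := acc + 3*tot - 8: ((acc + 3*tot != 17 -> m <= 3) -> acc + 3*tot = 16) and ((not (acc + 3*tot != 17 -> m <= 3)) -> acc = 8)
The weakest precondition is ((acc + 3*tot != 17 -> m <= 3) -> acc + 3*tot = 16) and ((not (acc + 3*tot != 17 -> m <= 3)) -> acc = 8).
Check whether acc + 3*tot = 16 and m = -5 implies it.
Every state satisfying the precondition satisfies the weakest precondition: the implication holds.
Answer: valid


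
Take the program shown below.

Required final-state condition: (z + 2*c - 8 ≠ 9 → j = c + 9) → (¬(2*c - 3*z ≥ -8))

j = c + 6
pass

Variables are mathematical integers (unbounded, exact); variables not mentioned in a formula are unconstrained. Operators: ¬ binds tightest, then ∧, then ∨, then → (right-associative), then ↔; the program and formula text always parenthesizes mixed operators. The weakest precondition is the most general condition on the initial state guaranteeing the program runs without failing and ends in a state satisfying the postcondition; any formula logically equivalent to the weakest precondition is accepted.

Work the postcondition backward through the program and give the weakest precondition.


Working backward. After the program, the postcondition (z + 2*c - 8 ≠ 9 → j = c + 9) → (¬(2*c - 3*z ≥ -8)) must hold; in canonical form it is (2*c + z ≠ 17 → j = c + 9) → (¬(2*c ≥ 3*z - 8)).
Before skip: (2*c + z ≠ 17 → j = c + 9) → (¬(2*c ≥ 3*z - 8))
Before j := c + 6: (¬(2*c + z ≠ 17)) → (¬(2*c ≥ 3*z - 8))
Answer: WP = (¬(2*c + z ≠ 17)) → (¬(2*c ≥ 3*z - 8))


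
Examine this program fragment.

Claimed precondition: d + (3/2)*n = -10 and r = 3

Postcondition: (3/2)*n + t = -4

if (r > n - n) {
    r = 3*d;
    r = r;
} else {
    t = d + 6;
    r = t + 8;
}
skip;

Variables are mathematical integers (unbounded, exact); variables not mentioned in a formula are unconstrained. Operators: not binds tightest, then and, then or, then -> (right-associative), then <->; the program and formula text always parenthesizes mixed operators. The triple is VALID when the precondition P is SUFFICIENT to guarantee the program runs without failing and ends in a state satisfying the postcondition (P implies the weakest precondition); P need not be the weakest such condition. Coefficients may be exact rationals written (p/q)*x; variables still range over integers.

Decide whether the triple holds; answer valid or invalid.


Working backward. After the program, (3/2)*n + t = -4 must hold.
Before skip: (3/2)*n + t = -4
Then branch requires (3/2)*n + t = -4; else branch requires d + (3/2)*n = -10.
Before the if: (r > 0 -> (3/2)*n + t = -4) and ((not (r > 0)) -> d + (3/2)*n = -10)
The weakest precondition is (r > 0 -> (3/2)*n + t = -4) and ((not (r > 0)) -> d + (3/2)*n = -10).
Check whether d + (3/2)*n = -10 and r = 3 implies it.
Countermodel: at the initial state d = -10, n = 0, r = 3, t = -5, the precondition holds but the weakest precondition fails.
Answer: invalid


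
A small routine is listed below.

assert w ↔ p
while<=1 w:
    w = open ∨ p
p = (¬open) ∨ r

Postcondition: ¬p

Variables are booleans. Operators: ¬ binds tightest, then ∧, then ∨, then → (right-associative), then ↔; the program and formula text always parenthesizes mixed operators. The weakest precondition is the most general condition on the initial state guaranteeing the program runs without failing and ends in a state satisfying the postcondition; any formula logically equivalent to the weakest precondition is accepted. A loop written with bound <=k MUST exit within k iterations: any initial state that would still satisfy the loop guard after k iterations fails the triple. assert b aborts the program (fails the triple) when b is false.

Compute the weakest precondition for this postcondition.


Working backward. After the program, ¬p must hold.
Before p := (¬open) ∨ r: ¬((¬open) ∨ r)
Before the loop (bound <=1), unroll the exhaustion recursion (WP_0 = exit-now case; WP_j = one more guarded iteration, up to j = 1):
  WP_0: (¬w) ∧ (¬((¬open) ∨ r))
  WP_1: (w → ((¬(open ∨ p)) ∧ (¬((¬open) ∨ r)))) ∧ ((¬w) → (¬((¬open) ∨ r)))
So before the loop: (w → ((¬(open ∨ p)) ∧ (¬((¬open) ∨ r)))) ∧ ((¬w) → (¬((¬open) ∨ r)))
Before assert w ↔ p: (w ↔ p) ∧ (w → ((¬(open ∨ p)) ∧ (¬((¬open) ∨ r)))) ∧ ((¬w) → (¬((¬open) ∨ r)))
Answer: WP = (w ↔ p) ∧ (w → ((¬(open ∨ p)) ∧ (¬((¬open) ∨ r)))) ∧ ((¬w) → (¬((¬open) ∨ r)))


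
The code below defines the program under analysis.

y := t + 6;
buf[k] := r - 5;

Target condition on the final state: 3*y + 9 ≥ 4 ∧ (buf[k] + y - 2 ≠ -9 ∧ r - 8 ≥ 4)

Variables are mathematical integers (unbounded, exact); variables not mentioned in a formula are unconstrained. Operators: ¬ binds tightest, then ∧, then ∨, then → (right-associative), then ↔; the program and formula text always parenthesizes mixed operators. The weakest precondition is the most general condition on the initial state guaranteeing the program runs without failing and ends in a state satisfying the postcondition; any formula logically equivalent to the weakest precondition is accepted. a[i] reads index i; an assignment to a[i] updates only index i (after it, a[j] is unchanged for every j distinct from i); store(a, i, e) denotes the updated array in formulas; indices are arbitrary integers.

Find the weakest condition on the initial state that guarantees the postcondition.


Working backward. After the program, the postcondition 3*y + 9 ≥ 4 ∧ (buf[k] + y - 2 ≠ -9 ∧ r - 8 ≥ 4) must hold; in canonical form it is 3*y ≥ -5 ∧ buf[k] + y ≠ -7 ∧ r ≥ 12.
Before buf[k] := r - 5: 3*y ≥ -5 ∧ store(buf, k, r - 5)[k] + y ≠ -7 ∧ r ≥ 12
Before y := t + 6: 3*t ≥ -23 ∧ store(buf, k, r - 5)[k] + t ≠ -13 ∧ r ≥ 12
Answer: WP = 3*t ≥ -23 ∧ store(buf, k, r - 5)[k] + t ≠ -13 ∧ r ≥ 12


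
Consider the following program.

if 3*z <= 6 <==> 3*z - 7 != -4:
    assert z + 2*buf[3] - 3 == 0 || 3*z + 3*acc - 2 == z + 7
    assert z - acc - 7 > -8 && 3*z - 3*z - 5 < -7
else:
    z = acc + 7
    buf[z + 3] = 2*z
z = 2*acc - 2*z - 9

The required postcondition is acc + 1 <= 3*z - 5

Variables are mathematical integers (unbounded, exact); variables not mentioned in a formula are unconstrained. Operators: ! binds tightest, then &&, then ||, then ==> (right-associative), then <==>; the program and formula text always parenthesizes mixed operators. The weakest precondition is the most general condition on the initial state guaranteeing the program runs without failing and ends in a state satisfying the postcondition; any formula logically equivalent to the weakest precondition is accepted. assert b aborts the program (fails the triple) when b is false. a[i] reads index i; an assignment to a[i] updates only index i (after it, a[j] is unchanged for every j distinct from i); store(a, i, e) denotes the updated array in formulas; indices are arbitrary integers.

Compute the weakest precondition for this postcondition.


Working backward. After the program, the postcondition acc + 1 <= 3*z - 5 must hold; in canonical form it is acc <= 3*z - 6.
Before z := 2*acc - 2*z - 9: 6*z <= 5*acc - 33
Then branch requires false; else branch requires acc <= -75.
Before the if: (!(3*z <= 6 <==> 3*z != 3)) && ((!(3*z <= 6 <==> 3*z != 3)) ==> acc <= -75)
Answer: WP = (!(3*z <= 6 <==> 3*z != 3)) && ((!(3*z <= 6 <==> 3*z != 3)) ==> acc <= -75)


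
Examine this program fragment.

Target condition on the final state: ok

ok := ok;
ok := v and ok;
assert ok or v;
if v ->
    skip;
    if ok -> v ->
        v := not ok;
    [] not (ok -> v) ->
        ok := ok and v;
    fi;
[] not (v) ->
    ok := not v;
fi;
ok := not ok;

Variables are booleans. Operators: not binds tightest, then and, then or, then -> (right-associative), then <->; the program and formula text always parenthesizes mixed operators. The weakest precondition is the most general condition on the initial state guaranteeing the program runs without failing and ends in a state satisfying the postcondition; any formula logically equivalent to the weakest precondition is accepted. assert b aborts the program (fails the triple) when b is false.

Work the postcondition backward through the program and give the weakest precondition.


Working backward. After the program, ok must hold.
Before ok := not ok: not ok
Then branch requires ((ok -> v) -> (not ok)) and ((not (ok -> v)) -> (not (ok and v))); else branch requires v.
Before the if: (v -> (((ok -> v) -> (not ok)) and ((not (ok -> v)) -> (not (ok and v))))) and ((not v) -> v)
Before assert ok or v: (ok or v) and (v -> (((ok -> v) -> (not ok)) and ((not (ok -> v)) -> (not (ok and v))))) and ((not v) -> v)
Before ok := v and ok: ((v and ok) or v) and (v -> ((((v and ok) -> v) -> (not (v and ok))) and ((not ((v and ok) -> v)) -> (not (v and ok))))) and ((not v) -> v)
Before ok := ok: ((v and ok) or v) and (v -> ((((v and ok) -> v) -> (not (v and ok))) and ((not ((v and ok) -> v)) -> (not (v and ok))))) and ((not v) -> v)
Answer: WP = ((v and ok) or v) and (v -> ((((v and ok) -> v) -> (not (v and ok))) and ((not ((v and ok) -> v)) -> (not (v and ok))))) and ((not v) -> v)


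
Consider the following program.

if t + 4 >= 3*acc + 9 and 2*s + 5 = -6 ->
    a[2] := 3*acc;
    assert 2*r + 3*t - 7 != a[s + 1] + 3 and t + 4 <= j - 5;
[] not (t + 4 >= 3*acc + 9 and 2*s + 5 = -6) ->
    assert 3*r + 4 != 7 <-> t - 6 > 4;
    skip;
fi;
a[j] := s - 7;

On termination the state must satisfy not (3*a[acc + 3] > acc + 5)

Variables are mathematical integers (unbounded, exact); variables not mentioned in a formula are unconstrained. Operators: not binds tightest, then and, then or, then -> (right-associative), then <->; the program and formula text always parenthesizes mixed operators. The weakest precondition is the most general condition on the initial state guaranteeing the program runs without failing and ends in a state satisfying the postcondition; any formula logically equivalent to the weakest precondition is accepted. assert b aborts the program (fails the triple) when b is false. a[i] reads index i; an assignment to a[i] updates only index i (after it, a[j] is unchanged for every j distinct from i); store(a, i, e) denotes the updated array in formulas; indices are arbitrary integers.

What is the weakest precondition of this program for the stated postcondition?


Working backward. After the program, not (3*a[acc + 3] > acc + 5) must hold.
Before a[j] := s - 7: not (3*store(a, j, s - 7)[acc + 3] > acc + 5)
Then branch requires 2*r + 3*t != store(a, 2, 3*acc)[s + 1] + 10 and t <= j - 9 and (not (3*store(store(a, 2, 3*acc), j, s - 7)[acc + 3] > acc + 5)); else branch requires (3*r != 3 <-> t > 10) and (not (3*store(a, j, s - 7)[acc + 3] > acc + 5)).
Before the if: ((t >= 3*acc + 5 and 2*s = -11) -> (2*r + 3*t != store(a, 2, 3*acc)[s + 1] + 10 and t <= j - 9 and (not (3*store(store(a, 2, 3*acc), j, s - 7)[acc + 3] > acc + 5)))) and ((not (t >= 3*acc + 5 and 2*s = -11)) -> ((3*r != 3 <-> t > 10) and (not (3*store(a, j, s - 7)[acc + 3] > acc + 5))))
Answer: WP = ((t >= 3*acc + 5 and 2*s = -11) -> (2*r + 3*t != store(a, 2, 3*acc)[s + 1] + 10 and t <= j - 9 and (not (3*store(store(a, 2, 3*acc), j, s - 7)[acc + 3] > acc + 5)))) and ((not (t >= 3*acc + 5 and 2*s = -11)) -> ((3*r != 3 <-> t > 10) and (not (3*store(a, j, s - 7)[acc + 3] > acc + 5))))


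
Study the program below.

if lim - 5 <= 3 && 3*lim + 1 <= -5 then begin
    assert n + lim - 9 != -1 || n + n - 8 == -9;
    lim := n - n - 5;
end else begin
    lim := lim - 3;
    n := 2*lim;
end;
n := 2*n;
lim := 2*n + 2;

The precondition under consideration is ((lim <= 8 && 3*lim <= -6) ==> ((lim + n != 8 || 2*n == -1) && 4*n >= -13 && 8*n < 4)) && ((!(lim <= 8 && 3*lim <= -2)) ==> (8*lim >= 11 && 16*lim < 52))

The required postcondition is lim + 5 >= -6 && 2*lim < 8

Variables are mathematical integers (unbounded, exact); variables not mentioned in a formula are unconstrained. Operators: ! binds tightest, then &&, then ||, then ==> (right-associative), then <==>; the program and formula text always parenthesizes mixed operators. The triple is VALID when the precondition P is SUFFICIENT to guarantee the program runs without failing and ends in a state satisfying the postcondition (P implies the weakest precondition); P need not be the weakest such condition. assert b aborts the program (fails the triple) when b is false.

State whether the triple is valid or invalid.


Working backward. After the program, the postcondition lim + 5 >= -6 && 2*lim < 8 must hold; in canonical form it is lim >= -11 && 2*lim < 8.
Before lim := 2*n + 2: 2*n >= -13 && 4*n < 4
Before n := 2*n: 4*n >= -13 && 8*n < 4
Then branch requires (lim + n != 8 || 2*n == -1) && 4*n >= -13 && 8*n < 4; else branch requires 8*lim >= 11 && 16*lim < 52.
Before the if: ((lim <= 8 && 3*lim <= -6) ==> ((lim + n != 8 || 2*n == -1) && 4*n >= -13 && 8*n < 4)) && ((!(lim <= 8 && 3*lim <= -6)) ==> (8*lim >= 11 && 16*lim < 52))
The weakest precondition is ((lim <= 8 && 3*lim <= -6) ==> ((lim + n != 8 || 2*n == -1) && 4*n >= -13 && 8*n < 4)) && ((!(lim <= 8 && 3*lim <= -6)) ==> (8*lim >= 11 && 16*lim < 52)).
Check whether ((lim <= 8 && 3*lim <= -6) ==> ((lim + n != 8 || 2*n == -1) && 4*n >= -13 && 8*n < 4)) && ((!(lim <= 8 && 3*lim <= -2)) ==> (8*lim >= 11 && 16*lim < 52)) implies it.
Countermodel: at the initial state lim = -1, n = 0, the precondition holds but the weakest precondition fails.
Answer: invalid


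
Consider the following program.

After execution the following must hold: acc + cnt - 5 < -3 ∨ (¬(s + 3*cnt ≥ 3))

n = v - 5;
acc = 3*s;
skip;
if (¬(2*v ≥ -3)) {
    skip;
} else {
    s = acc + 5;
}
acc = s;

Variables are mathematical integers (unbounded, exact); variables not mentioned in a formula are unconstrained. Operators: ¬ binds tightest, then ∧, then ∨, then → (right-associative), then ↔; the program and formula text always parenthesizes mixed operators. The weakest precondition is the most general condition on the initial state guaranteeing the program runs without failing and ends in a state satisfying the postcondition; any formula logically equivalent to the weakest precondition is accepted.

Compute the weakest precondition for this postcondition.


Working backward. After the program, the postcondition acc + cnt - 5 < -3 ∨ (¬(s + 3*cnt ≥ 3)) must hold; in canonical form it is acc + cnt < 2 ∨ (¬(3*cnt + s ≥ 3)).
Before acc := s: cnt + s < 2 ∨ (¬(3*cnt + s ≥ 3))
Then branch requires cnt + s < 2 ∨ (¬(3*cnt + s ≥ 3)); else branch requires acc + cnt < -3 ∨ (¬(acc + 3*cnt ≥ -2)).
Before the if: ((¬(2*v ≥ -3)) → (cnt + s < 2 ∨ (¬(3*cnt + s ≥ 3)))) ∧ (2*v ≥ -3 → (acc + cnt < -3 ∨ (¬(acc + 3*cnt ≥ -2))))
Before skip: ((¬(2*v ≥ -3)) → (cnt + s < 2 ∨ (¬(3*cnt + s ≥ 3)))) ∧ (2*v ≥ -3 → (acc + cnt < -3 ∨ (¬(acc + 3*cnt ≥ -2))))
Before acc := 3*s: ((¬(2*v ≥ -3)) → (cnt + s < 2 ∨ (¬(3*cnt + s ≥ 3)))) ∧ (2*v ≥ -3 → (cnt + 3*s < -3 ∨ (¬(3*cnt + 3*s ≥ -2))))
Before n := v - 5: ((¬(2*v ≥ -3)) → (cnt + s < 2 ∨ (¬(3*cnt + s ≥ 3)))) ∧ (2*v ≥ -3 → (cnt + 3*s < -3 ∨ (¬(3*cnt + 3*s ≥ -2))))
Answer: WP = ((¬(2*v ≥ -3)) → (cnt + s < 2 ∨ (¬(3*cnt + s ≥ 3)))) ∧ (2*v ≥ -3 → (cnt + 3*s < -3 ∨ (¬(3*cnt + 3*s ≥ -2))))


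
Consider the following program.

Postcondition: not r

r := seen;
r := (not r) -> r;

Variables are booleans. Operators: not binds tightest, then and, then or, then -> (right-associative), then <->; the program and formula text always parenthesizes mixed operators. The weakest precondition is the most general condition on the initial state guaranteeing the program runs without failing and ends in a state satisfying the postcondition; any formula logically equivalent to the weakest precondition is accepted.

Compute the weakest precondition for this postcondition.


Working backward. After the program, not r must hold.
Before r := (not r) -> r: not ((not r) -> r)
Before r := seen: not ((not seen) -> seen)
Answer: WP = not ((not seen) -> seen)


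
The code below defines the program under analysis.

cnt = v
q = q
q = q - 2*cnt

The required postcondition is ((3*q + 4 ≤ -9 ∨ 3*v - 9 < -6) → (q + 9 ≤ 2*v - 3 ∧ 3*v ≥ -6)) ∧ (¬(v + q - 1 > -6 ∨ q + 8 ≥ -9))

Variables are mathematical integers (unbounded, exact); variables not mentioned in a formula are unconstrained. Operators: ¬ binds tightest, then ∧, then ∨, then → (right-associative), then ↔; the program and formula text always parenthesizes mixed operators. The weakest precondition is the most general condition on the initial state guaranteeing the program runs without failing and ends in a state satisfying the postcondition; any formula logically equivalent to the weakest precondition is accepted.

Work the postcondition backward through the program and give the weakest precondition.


Working backward. After the program, the postcondition ((3*q + 4 ≤ -9 ∨ 3*v - 9 < -6) → (q + 9 ≤ 2*v - 3 ∧ 3*v ≥ -6)) ∧ (¬(v + q - 1 > -6 ∨ q + 8 ≥ -9)) must hold; in canonical form it is ((3*q ≤ -13 ∨ 3*v < 3) → (q ≤ 2*v - 12 ∧ 3*v ≥ -6)) ∧ (¬(q + v > -5 ∨ q ≥ -17)).
Before q := q - 2*cnt: ((3*q ≤ 6*cnt - 13 ∨ 3*v < 3) → (q ≤ 2*cnt + 2*v - 12 ∧ 3*v ≥ -6)) ∧ (¬(q + v > 2*cnt - 5 ∨ q ≥ 2*cnt - 17))
Before q := q: ((3*q ≤ 6*cnt - 13 ∨ 3*v < 3) → (q ≤ 2*cnt + 2*v - 12 ∧ 3*v ≥ -6)) ∧ (¬(q + v > 2*cnt - 5 ∨ q ≥ 2*cnt - 17))
Before cnt := v: ((3*q ≤ 6*v - 13 ∨ 3*v < 3) → (q ≤ 4*v - 12 ∧ 3*v ≥ -6)) ∧ (¬(q > v - 5 ∨ q ≥ 2*v - 17))
Answer: WP = ((3*q ≤ 6*v - 13 ∨ 3*v < 3) → (q ≤ 4*v - 12 ∧ 3*v ≥ -6)) ∧ (¬(q > v - 5 ∨ q ≥ 2*v - 17))


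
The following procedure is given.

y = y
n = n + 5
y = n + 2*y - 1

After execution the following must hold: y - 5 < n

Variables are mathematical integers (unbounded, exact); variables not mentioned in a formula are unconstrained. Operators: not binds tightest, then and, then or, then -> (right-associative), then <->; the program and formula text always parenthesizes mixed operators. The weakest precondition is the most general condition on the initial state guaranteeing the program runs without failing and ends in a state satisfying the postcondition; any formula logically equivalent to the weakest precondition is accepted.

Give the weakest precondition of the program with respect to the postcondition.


Working backward. After the program, the postcondition y - 5 < n must hold; in canonical form it is y < n + 5.
Before y := n + 2*y - 1: 2*y < 6
Before n := n + 5: 2*y < 6
Before y := y: 2*y < 6
Answer: WP = 2*y < 6


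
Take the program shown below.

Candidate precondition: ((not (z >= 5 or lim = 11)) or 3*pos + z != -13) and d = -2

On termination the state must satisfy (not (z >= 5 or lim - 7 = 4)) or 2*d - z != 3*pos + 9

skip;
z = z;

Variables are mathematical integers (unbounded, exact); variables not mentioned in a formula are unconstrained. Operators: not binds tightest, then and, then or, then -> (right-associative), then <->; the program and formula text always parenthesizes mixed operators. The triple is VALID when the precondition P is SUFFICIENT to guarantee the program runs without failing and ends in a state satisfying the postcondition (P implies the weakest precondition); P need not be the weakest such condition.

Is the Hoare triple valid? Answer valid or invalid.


Working backward. After the program, the postcondition (not (z >= 5 or lim - 7 = 4)) or 2*d - z != 3*pos + 9 must hold; in canonical form it is (not (z >= 5 or lim = 11)) or 2*d != 3*pos + z + 9.
Before z := z: (not (z >= 5 or lim = 11)) or 2*d != 3*pos + z + 9
Before skip: (not (z >= 5 or lim = 11)) or 2*d != 3*pos + z + 9
The weakest precondition is (not (z >= 5 or lim = 11)) or 2*d != 3*pos + z + 9.
Check whether ((not (z >= 5 or lim = 11)) or 3*pos + z != -13) and d = -2 implies it.
Every state satisfying the precondition satisfies the weakest precondition: the implication holds.
Answer: valid


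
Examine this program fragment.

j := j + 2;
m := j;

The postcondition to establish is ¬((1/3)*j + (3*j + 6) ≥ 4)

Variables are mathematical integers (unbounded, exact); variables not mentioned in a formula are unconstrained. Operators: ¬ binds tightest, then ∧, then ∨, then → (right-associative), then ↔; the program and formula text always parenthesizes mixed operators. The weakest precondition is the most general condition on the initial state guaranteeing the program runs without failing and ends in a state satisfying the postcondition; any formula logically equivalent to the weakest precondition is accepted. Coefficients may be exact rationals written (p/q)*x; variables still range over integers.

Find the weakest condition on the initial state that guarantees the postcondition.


Working backward. After the program, the postcondition ¬((1/3)*j + (3*j + 6) ≥ 4) must hold; in canonical form it is ¬((10/3)*j ≥ -2).
Before m := j: ¬((10/3)*j ≥ -2)
Before j := j + 2: ¬((10/3)*j ≥ -26/3)
Answer: WP = ¬((10/3)*j ≥ -26/3)


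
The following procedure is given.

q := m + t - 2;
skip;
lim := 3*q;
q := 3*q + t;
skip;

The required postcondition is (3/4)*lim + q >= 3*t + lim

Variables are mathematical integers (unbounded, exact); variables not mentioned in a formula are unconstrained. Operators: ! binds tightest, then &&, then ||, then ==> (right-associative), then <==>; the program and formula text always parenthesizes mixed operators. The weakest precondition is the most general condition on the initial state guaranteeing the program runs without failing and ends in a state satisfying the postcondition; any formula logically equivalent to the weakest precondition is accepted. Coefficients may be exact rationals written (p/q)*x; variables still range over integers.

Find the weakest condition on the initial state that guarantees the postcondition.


Working backward. After the program, the postcondition (3/4)*lim + q >= 3*t + lim must hold; in canonical form it is q >= (1/4)*lim + 3*t.
Before skip: q >= (1/4)*lim + 3*t
Before q := 3*q + t: 3*q >= (1/4)*lim + 2*t
Before lim := 3*q: (9/4)*q >= 2*t
Before skip: (9/4)*q >= 2*t
Before q := m + t - 2: (9/4)*m + (1/4)*t >= 9/2
Answer: WP = (9/4)*m + (1/4)*t >= 9/2


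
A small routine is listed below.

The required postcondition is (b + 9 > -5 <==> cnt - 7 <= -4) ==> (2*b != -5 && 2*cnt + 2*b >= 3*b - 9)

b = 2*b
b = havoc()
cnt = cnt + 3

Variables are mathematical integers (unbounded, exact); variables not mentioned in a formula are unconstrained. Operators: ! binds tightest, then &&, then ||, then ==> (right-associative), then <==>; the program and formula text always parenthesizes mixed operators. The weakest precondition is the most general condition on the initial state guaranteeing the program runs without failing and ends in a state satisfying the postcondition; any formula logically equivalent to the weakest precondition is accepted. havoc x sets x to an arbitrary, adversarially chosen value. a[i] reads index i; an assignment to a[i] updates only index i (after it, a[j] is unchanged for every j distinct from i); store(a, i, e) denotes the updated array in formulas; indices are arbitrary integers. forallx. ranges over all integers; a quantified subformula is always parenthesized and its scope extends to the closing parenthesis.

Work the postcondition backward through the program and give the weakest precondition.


Working backward. After the program, the postcondition (b + 9 > -5 <==> cnt - 7 <= -4) ==> (2*b != -5 && 2*cnt + 2*b >= 3*b - 9) must hold; in canonical form it is (b > -14 <==> cnt <= 3) ==> (2*b != -5 && 2*cnt >= b - 9).
Before cnt := cnt + 3: (b > -14 <==> cnt <= 0) ==> (2*b != -5 && 2*cnt >= b - 15)
Before havoc b: forall b_1. ((b_1 > -14 <==> cnt <= 0) ==> (2*b_1 != -5 && 2*cnt >= b_1 - 15))
Before b := 2*b: forall b_1. ((b_1 > -14 <==> cnt <= 0) ==> (2*b_1 != -5 && 2*cnt >= b_1 - 15))
Answer: WP = forall b_1. ((b_1 > -14 <==> cnt <= 0) ==> (2*b_1 != -5 && 2*cnt >= b_1 - 15))


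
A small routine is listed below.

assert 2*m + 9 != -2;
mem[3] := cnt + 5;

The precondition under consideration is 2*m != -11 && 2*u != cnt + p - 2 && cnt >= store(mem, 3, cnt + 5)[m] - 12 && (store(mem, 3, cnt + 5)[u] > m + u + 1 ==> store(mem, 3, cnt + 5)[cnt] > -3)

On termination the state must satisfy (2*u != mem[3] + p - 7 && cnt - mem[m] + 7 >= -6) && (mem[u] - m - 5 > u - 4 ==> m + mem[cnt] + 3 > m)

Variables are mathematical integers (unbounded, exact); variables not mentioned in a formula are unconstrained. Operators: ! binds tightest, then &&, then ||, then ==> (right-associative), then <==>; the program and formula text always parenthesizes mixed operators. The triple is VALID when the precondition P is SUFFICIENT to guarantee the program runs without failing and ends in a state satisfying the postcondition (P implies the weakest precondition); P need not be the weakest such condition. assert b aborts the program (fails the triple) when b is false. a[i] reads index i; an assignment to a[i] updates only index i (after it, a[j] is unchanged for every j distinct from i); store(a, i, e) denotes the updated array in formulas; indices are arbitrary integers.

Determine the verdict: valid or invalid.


Working backward. After the program, the postcondition (2*u != mem[3] + p - 7 && cnt - mem[m] + 7 >= -6) && (mem[u] - m - 5 > u - 4 ==> m + mem[cnt] + 3 > m) must hold; in canonical form it is 2*u != mem[3] + p - 7 && cnt >= mem[m] - 13 && (mem[u] > m + u + 1 ==> mem[cnt] > -3).
Before mem[3] := cnt + 5: 2*u != cnt + p - 2 && cnt >= store(mem, 3, cnt + 5)[m] - 13 && (store(mem, 3, cnt + 5)[u] > m + u + 1 ==> store(mem, 3, cnt + 5)[cnt] > -3)
Before assert 2*m + 9 != -2: 2*m != -11 && 2*u != cnt + p - 2 && cnt >= store(mem, 3, cnt + 5)[m] - 13 && (store(mem, 3, cnt + 5)[u] > m + u + 1 ==> store(mem, 3, cnt + 5)[cnt] > -3)
The weakest precondition is 2*m != -11 && 2*u != cnt + p - 2 && cnt >= store(mem, 3, cnt + 5)[m] - 13 && (store(mem, 3, cnt + 5)[u] > m + u + 1 ==> store(mem, 3, cnt + 5)[cnt] > -3).
Check whether 2*m != -11 && 2*u != cnt + p - 2 && cnt >= store(mem, 3, cnt + 5)[m] - 12 && (store(mem, 3, cnt + 5)[u] > m + u + 1 ==> store(mem, 3, cnt + 5)[cnt] > -3) implies it.
Every state satisfying the precondition satisfies the weakest precondition: the implication holds.
Answer: valid


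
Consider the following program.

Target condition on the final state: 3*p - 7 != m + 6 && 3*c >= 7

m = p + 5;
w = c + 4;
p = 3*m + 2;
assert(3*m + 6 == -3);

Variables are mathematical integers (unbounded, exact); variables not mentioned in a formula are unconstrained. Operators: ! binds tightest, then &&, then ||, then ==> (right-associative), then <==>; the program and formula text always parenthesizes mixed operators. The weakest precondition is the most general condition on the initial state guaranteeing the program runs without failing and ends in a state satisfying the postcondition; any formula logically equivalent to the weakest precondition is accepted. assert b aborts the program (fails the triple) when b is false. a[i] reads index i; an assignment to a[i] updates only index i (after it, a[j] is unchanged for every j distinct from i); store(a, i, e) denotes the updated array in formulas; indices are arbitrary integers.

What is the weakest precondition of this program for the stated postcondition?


Working backward. After the program, the postcondition 3*p - 7 != m + 6 && 3*c >= 7 must hold; in canonical form it is 3*p != m + 13 && 3*c >= 7.
Before assert 3*m + 6 == -3: 3*m == -9 && 3*p != m + 13 && 3*c >= 7
Before p := 3*m + 2: 3*m == -9 && 8*m != 7 && 3*c >= 7
Before w := c + 4: 3*m == -9 && 8*m != 7 && 3*c >= 7
Before m := p + 5: 3*p == -24 && 8*p != -33 && 3*c >= 7
Answer: WP = 3*p == -24 && 8*p != -33 && 3*c >= 7


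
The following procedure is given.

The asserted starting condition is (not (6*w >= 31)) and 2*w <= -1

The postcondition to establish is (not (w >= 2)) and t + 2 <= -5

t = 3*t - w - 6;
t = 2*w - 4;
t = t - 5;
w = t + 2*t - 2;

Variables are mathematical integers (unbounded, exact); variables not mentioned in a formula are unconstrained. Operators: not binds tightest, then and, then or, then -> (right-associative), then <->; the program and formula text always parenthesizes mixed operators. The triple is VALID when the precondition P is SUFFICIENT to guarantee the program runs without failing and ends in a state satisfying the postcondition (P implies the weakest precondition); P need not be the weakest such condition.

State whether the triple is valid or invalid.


Working backward. After the program, the postcondition (not (w >= 2)) and t + 2 <= -5 must hold; in canonical form it is (not (w >= 2)) and t <= -7.
Before w := t + 2*t - 2: (not (3*t >= 4)) and t <= -7
Before t := t - 5: (not (3*t >= 19)) and t <= -2
Before t := 2*w - 4: (not (6*w >= 31)) and 2*w <= 2
Before t := 3*t - w - 6: (not (6*w >= 31)) and 2*w <= 2
The weakest precondition is (not (6*w >= 31)) and 2*w <= 2.
Check whether (not (6*w >= 31)) and 2*w <= -1 implies it.
Every state satisfying the precondition satisfies the weakest precondition: the implication holds.
Answer: valid


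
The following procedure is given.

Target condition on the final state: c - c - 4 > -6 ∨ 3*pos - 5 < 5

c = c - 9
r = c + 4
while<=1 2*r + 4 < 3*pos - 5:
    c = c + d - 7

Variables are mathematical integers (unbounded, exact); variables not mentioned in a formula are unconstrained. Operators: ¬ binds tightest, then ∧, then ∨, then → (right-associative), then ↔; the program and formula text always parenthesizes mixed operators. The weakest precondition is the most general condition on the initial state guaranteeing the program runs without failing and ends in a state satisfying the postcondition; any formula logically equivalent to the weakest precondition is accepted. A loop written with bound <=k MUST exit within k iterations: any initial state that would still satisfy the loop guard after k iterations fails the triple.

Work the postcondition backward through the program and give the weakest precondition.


Working backward. After the program, the postcondition c - c - 4 > -6 ∨ 3*pos - 5 < 5 must hold; in canonical form it is true.
Before the loop (bound <=1), unroll the exhaustion recursion (WP_0 = exit-now case; WP_j = one more guarded iteration, up to j = 1):
  WP_0: ¬(2*r < 3*pos - 9)
  WP_1: 2*r < 3*pos - 9 → (¬(2*r < 3*pos - 9))
So before the loop: 2*r < 3*pos - 9 → (¬(2*r < 3*pos - 9))
Before r := c + 4: 2*c < 3*pos - 17 → (¬(2*c < 3*pos - 17))
Before c := c - 9: 2*c < 3*pos + 1 → (¬(2*c < 3*pos + 1))
Answer: WP = 2*c < 3*pos + 1 → (¬(2*c < 3*pos + 1))
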